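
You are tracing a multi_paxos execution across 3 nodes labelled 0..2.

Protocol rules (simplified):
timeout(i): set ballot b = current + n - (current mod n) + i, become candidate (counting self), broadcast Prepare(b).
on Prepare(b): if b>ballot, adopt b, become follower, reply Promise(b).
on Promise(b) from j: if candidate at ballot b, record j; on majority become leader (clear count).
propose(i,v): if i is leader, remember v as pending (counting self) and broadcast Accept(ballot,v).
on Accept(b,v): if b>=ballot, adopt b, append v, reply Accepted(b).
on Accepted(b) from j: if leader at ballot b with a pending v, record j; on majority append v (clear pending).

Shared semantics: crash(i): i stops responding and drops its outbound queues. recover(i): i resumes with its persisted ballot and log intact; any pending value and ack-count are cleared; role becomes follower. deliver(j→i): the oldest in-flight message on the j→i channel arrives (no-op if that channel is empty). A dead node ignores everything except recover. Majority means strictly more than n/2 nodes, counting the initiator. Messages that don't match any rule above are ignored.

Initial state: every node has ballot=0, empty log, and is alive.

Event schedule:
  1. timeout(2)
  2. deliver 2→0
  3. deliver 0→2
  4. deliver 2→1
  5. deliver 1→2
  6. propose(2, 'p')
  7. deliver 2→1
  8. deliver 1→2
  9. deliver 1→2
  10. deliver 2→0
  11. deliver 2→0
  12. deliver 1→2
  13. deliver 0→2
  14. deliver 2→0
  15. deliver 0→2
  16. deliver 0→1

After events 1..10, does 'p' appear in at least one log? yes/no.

e1 timeout(2): 2[cand,b=5,-]
e2 deliver 2→0: 0[foll,b=5,-]
e3 deliver 0→2: 2[lead,b=5,-]
e4 deliver 2→1: 1[foll,b=5,-]
e5 deliver 1→2: ·
e6 propose(2,'p'): ·
e7 deliver 2→1: 1[foll,b=5,p]
e8 deliver 1→2: 2[lead,b=5,p]
e9 deliver 1→2: ·
e10 deliver 2→0: 0[foll,b=5,p]

yes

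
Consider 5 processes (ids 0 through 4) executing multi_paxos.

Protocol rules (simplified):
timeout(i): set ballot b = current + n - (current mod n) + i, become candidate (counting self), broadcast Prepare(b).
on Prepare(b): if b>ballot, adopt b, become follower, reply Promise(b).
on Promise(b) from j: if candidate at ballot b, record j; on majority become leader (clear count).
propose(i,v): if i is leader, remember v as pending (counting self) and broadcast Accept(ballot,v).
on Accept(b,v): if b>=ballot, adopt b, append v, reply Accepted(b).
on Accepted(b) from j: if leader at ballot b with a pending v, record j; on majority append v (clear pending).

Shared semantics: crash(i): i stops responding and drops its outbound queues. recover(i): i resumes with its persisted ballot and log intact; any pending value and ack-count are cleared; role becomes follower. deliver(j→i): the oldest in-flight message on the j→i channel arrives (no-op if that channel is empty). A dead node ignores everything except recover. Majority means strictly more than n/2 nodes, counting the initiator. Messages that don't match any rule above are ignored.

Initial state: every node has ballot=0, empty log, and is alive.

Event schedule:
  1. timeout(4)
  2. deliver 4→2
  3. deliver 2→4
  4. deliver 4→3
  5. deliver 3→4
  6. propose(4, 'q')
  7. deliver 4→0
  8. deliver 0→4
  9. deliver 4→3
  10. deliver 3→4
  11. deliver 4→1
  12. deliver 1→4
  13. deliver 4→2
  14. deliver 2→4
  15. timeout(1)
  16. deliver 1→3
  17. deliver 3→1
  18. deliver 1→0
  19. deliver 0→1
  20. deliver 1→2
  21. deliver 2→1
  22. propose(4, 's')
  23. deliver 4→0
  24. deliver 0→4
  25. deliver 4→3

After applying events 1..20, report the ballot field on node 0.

e1 timeout(4): 4[cand,b=9,-]
e2 deliver 4→2: 2[foll,b=9,-]
e3 deliver 2→4: ·
e4 deliver 4→3: 3[foll,b=9,-]
e5 deliver 3→4: 4[lead,b=9,-]
e6 propose(4,'q'): ·
e7 deliver 4→0: 0[foll,b=9,-]
e8 deliver 0→4: ·
e9 deliver 4→3: 3[foll,b=9,q]
e10 deliver 3→4: ·
e11 deliver 4→1: 1[foll,b=9,-]
e12 deliver 1→4: ·
e13 deliver 4→2: 2[foll,b=9,q]
e14 deliver 2→4: 4[lead,b=9,q]
e15 timeout(1): 1[cand,b=11,-]
e16 deliver 1→3: 3[foll,b=11,q]
e17 deliver 3→1: ·
e18 deliver 1→0: 0[foll,b=11,-]
e19 deliver 0→1: 1[lead,b=11,-]
e20 deliver 1→2: 2[foll,b=11,q]

11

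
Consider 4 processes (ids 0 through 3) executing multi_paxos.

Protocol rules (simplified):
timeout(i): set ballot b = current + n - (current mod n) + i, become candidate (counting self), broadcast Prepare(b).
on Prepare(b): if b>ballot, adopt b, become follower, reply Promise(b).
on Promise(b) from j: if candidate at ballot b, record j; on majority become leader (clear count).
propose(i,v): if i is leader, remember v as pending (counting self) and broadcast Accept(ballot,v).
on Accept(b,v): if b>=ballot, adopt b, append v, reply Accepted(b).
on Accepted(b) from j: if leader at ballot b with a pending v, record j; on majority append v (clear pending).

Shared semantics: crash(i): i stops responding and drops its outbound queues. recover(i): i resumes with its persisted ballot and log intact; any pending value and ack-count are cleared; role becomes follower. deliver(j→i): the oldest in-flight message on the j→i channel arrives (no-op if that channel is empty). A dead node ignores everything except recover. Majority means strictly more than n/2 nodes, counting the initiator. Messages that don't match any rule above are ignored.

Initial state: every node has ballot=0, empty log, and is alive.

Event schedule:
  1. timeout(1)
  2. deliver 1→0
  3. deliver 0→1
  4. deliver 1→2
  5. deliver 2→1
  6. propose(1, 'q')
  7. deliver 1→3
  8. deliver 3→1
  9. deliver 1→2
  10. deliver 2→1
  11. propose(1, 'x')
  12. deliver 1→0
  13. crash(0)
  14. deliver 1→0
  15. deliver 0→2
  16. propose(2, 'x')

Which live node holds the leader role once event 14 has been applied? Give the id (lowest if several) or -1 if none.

after 1 — timeout(1): n1:cand/b5/[-]
after 2 — deliver 1→0: n0:foll/b5/[-]
after 3 — deliver 0→1: ·
after 4 — deliver 1→2: n2:foll/b5/[-]
after 5 — deliver 2→1: n1:lead/b5/[-]
after 6 — propose(1,'q'): ·
after 7 — deliver 1→3: n3:foll/b5/[-]
after 8 — deliver 3→1: ·
after 9 — deliver 1→2: n2:foll/b5/[q]
after 10 — deliver 2→1: ·
after 11 — propose(1,'x'): ·
after 12 — deliver 1→0: n0:foll/b5/[q]
after 13 — crash(0): n0:✗foll/b5/[q]
after 14 — deliver 1→0: ·

1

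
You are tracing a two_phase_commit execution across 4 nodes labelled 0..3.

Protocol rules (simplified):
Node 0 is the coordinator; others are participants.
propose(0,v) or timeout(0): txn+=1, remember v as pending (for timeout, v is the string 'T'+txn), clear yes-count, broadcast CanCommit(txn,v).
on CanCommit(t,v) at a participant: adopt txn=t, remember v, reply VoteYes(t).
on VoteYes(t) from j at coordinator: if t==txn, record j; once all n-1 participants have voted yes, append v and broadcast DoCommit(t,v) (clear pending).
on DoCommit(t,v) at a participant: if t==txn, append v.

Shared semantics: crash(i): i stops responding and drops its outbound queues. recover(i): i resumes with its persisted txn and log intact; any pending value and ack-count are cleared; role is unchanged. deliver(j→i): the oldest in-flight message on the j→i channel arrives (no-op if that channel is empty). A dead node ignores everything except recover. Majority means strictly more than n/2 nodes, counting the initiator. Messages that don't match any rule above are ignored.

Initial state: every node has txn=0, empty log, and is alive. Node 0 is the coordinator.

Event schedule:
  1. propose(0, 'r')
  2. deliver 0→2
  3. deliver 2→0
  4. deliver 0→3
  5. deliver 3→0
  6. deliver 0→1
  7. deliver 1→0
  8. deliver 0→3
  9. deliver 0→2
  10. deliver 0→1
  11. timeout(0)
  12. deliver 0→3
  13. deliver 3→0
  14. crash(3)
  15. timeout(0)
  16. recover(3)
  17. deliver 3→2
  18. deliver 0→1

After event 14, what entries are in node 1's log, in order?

r

step 1 propose(0,'r'): 0={coor,t=1,log=-}
step 2 deliver 0→2: 2={part,t=1,log=-}
step 3 deliver 2→0: —
step 4 deliver 0→3: 3={part,t=1,log=-}
step 5 deliver 3→0: —
step 6 deliver 0→1: 1={part,t=1,log=-}
step 7 deliver 1→0: 0={coor,t=1,log=r}
step 8 deliver 0→3: 3={part,t=1,log=r}
step 9 deliver 0→2: 2={part,t=1,log=r}
step 10 deliver 0→1: 1={part,t=1,log=r}
step 11 timeout(0): 0={coor,t=2,log=r}
step 12 deliver 0→3: 3={part,t=2,log=r}
step 13 deliver 3→0: —
step 14 crash(3): 3={✗part,t=2,log=r}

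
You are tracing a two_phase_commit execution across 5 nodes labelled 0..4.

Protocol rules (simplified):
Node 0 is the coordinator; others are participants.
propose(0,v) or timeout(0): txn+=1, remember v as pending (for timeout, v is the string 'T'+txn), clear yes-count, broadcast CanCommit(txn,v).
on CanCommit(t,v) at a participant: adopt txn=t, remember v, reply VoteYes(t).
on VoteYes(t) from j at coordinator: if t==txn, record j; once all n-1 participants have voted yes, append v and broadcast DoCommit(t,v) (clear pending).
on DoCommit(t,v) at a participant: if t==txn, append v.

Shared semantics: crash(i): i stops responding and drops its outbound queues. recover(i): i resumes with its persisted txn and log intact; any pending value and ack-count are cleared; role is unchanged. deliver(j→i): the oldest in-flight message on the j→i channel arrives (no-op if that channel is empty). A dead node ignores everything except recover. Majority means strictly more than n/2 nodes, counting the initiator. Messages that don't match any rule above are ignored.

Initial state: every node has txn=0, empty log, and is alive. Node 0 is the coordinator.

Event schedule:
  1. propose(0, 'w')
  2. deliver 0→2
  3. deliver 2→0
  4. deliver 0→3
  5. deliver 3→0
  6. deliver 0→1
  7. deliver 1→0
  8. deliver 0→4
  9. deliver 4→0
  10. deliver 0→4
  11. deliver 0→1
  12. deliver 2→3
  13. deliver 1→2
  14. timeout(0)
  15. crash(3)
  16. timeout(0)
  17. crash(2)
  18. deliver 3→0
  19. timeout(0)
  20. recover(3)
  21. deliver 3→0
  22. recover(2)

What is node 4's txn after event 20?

1

after 1 — propose(0,'w'): n0:coor/t1/[-]
after 2 — deliver 0→2: n2:part/t1/[-]
after 3 — deliver 2→0: ·
after 4 — deliver 0→3: n3:part/t1/[-]
after 5 — deliver 3→0: ·
after 6 — deliver 0→1: n1:part/t1/[-]
after 7 — deliver 1→0: ·
after 8 — deliver 0→4: n4:part/t1/[-]
after 9 — deliver 4→0: n0:coor/t1/[w]
after 10 — deliver 0→4: n4:part/t1/[w]
after 11 — deliver 0→1: n1:part/t1/[w]
after 12 — deliver 2→3: ·
after 13 — deliver 1→2: ·
after 14 — timeout(0): n0:coor/t2/[w]
after 15 — crash(3): n3:✗part/t1/[-]
after 16 — timeout(0): n0:coor/t3/[w]
after 17 — crash(2): n2:✗part/t1/[-]
after 18 — deliver 3→0: ·
after 19 — timeout(0): n0:coor/t4/[w]
after 20 — recover(3): n3:part/t1/[-]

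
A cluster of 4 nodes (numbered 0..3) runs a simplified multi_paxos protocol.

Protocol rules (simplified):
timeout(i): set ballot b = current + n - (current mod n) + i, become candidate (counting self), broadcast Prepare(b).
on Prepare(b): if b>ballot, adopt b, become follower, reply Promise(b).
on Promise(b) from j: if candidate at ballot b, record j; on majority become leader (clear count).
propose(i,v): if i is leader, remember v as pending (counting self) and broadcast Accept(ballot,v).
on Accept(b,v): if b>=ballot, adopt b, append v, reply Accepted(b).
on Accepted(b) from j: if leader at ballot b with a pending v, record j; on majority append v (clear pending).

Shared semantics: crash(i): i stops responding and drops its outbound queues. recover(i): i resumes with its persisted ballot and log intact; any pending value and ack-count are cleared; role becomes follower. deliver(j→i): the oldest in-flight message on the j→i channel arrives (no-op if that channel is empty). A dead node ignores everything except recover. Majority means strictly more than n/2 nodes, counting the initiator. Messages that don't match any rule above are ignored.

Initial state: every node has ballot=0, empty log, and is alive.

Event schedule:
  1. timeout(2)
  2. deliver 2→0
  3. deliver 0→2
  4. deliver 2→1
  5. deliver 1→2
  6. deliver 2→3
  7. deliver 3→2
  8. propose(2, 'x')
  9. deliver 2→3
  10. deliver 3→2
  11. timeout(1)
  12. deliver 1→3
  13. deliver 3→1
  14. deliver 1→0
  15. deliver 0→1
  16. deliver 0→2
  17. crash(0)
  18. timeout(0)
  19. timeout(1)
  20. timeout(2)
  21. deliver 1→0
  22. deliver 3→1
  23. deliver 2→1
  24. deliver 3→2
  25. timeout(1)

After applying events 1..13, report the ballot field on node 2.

6

[1] timeout(2) → N2(cand b6 [-])
[2] deliver 2→0 → N0(foll b6 [-])
[3] deliver 0→2 → ∅
[4] deliver 2→1 → N1(foll b6 [-])
[5] deliver 1→2 → N2(lead b6 [-])
[6] deliver 2→3 → N3(foll b6 [-])
[7] deliver 3→2 → ∅
[8] propose(2,'x') → ∅
[9] deliver 2→3 → N3(foll b6 [x])
[10] deliver 3→2 → ∅
[11] timeout(1) → N1(cand b9 [-])
[12] deliver 1→3 → N3(foll b9 [x])
[13] deliver 3→1 → ∅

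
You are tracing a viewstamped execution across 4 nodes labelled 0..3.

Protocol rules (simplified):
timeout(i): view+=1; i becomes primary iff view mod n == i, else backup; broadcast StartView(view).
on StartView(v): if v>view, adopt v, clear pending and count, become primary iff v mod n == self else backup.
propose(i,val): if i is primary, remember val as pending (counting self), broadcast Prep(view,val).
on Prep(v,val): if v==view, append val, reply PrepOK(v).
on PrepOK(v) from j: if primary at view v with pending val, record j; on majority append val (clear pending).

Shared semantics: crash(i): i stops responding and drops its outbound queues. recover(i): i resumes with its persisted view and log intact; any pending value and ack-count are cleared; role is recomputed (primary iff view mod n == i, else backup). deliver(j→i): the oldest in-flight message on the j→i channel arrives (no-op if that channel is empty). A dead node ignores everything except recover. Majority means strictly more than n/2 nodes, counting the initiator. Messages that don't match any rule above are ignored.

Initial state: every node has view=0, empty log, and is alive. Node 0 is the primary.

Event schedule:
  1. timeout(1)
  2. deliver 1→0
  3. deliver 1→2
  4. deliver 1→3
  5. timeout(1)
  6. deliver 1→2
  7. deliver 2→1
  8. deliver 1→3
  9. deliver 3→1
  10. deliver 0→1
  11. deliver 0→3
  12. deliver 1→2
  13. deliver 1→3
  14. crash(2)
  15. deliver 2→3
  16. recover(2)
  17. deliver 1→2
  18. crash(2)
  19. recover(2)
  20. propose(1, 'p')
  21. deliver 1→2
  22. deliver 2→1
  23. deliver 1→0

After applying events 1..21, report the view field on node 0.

1. timeout(1):  <1:prim v1 ->
2. deliver 1→0:  <0:back v1 ->
3. deliver 1→2:  <2:back v1 ->
4. deliver 1→3:  <3:back v1 ->
5. timeout(1):  <1:back v2 ->
6. deliver 1→2:  <2:prim v2 ->
7. deliver 2→1:  nop
8. deliver 1→3:  <3:back v2 ->
9. deliver 3→1:  nop
10. deliver 0→1:  nop
11. deliver 0→3:  nop
12. deliver 1→2:  nop
13. deliver 1→3:  nop
14. crash(2):  <2:✗prim v2 ->
15. deliver 2→3:  nop
16. recover(2):  <2:prim v2 ->
17. deliver 1→2:  nop
18. crash(2):  <2:✗prim v2 ->
19. recover(2):  <2:prim v2 ->
20. propose(1,'p'):  nop
21. deliver 1→2:  nop

1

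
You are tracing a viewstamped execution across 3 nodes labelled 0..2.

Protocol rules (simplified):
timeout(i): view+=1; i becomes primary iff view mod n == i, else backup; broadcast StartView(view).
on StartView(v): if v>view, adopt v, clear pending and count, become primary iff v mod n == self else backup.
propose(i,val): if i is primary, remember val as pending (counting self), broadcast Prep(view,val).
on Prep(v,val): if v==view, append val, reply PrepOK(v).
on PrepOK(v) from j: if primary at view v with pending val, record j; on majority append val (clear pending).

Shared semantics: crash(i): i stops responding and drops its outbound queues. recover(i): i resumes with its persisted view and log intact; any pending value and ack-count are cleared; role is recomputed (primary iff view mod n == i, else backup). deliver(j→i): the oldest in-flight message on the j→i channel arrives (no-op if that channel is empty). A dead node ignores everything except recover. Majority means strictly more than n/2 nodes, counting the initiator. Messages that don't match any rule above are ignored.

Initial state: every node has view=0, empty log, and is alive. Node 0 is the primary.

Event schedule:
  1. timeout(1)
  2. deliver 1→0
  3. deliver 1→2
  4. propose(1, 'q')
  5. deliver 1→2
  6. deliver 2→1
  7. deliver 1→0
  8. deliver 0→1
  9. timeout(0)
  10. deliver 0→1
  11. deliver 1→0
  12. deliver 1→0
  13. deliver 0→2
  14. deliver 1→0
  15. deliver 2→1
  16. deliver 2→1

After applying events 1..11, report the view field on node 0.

e1 timeout(1): 1[prim,v=1,-]
e2 deliver 1→0: 0[back,v=1,-]
e3 deliver 1→2: 2[back,v=1,-]
e4 propose(1,'q'): ·
e5 deliver 1→2: 2[back,v=1,q]
e6 deliver 2→1: 1[prim,v=1,q]
e7 deliver 1→0: 0[back,v=1,q]
e8 deliver 0→1: ·
e9 timeout(0): 0[back,v=2,q]
e10 deliver 0→1: 1[back,v=2,q]
e11 deliver 1→0: ·

2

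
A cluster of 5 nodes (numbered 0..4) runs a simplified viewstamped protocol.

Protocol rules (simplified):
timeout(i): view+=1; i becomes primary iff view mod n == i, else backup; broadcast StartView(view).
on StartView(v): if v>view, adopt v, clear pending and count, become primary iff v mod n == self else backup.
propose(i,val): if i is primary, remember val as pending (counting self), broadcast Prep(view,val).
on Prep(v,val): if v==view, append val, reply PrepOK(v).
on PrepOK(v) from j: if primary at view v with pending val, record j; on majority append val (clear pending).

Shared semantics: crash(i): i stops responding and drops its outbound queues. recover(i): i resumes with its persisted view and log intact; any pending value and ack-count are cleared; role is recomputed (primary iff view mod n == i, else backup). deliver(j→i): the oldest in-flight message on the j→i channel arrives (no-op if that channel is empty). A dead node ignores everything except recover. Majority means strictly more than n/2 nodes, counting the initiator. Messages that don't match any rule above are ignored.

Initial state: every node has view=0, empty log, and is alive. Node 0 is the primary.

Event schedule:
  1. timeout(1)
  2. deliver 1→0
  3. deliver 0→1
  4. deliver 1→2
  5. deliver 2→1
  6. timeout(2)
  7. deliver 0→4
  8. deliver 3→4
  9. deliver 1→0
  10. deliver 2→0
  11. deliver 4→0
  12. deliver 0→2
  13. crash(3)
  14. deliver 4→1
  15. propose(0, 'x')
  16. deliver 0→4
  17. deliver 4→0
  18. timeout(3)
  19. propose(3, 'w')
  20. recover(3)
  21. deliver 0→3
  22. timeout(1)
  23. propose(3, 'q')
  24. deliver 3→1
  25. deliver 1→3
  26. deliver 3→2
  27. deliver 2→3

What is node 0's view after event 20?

e1 timeout(1): 1[prim,v=1,-]
e2 deliver 1→0: 0[back,v=1,-]
e3 deliver 0→1: ·
e4 deliver 1→2: 2[back,v=1,-]
e5 deliver 2→1: ·
e6 timeout(2): 2[prim,v=2,-]
e7 deliver 0→4: ·
e8 deliver 3→4: ·
e9 deliver 1→0: ·
e10 deliver 2→0: 0[back,v=2,-]
e11 deliver 4→0: ·
e12 deliver 0→2: ·
e13 crash(3): 3[✗back,v=0,-]
e14 deliver 4→1: ·
e15 propose(0,'x'): ·
e16 deliver 0→4: ·
e17 deliver 4→0: ·
e18 timeout(3): ·
e19 propose(3,'w'): ·
e20 recover(3): 3[back,v=0,-]

2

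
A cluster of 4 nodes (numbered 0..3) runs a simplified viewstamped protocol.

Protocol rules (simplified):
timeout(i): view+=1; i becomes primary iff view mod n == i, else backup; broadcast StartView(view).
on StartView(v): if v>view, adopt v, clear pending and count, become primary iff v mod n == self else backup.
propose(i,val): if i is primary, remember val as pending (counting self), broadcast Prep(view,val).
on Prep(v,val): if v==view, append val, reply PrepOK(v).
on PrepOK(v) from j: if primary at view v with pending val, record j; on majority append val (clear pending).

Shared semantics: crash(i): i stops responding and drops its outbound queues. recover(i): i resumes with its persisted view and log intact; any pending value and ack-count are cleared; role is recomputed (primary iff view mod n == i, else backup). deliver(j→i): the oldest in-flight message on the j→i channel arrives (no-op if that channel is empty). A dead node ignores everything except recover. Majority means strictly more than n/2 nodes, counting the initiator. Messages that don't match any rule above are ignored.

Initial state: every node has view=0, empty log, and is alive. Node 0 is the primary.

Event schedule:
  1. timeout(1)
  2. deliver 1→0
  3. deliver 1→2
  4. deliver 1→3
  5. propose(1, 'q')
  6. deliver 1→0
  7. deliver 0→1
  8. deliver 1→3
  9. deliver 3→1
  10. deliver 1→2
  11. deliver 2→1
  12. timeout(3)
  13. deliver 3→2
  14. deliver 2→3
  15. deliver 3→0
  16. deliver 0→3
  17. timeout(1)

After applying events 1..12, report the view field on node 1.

step 1 timeout(1): 1={prim,v=1,log=-}
step 2 deliver 1→0: 0={back,v=1,log=-}
step 3 deliver 1→2: 2={back,v=1,log=-}
step 4 deliver 1→3: 3={back,v=1,log=-}
step 5 propose(1,'q'): —
step 6 deliver 1→0: 0={back,v=1,log=q}
step 7 deliver 0→1: —
step 8 deliver 1→3: 3={back,v=1,log=q}
step 9 deliver 3→1: 1={prim,v=1,log=q}
step 10 deliver 1→2: 2={back,v=1,log=q}
step 11 deliver 2→1: —
step 12 timeout(3): 3={back,v=2,log=q}

1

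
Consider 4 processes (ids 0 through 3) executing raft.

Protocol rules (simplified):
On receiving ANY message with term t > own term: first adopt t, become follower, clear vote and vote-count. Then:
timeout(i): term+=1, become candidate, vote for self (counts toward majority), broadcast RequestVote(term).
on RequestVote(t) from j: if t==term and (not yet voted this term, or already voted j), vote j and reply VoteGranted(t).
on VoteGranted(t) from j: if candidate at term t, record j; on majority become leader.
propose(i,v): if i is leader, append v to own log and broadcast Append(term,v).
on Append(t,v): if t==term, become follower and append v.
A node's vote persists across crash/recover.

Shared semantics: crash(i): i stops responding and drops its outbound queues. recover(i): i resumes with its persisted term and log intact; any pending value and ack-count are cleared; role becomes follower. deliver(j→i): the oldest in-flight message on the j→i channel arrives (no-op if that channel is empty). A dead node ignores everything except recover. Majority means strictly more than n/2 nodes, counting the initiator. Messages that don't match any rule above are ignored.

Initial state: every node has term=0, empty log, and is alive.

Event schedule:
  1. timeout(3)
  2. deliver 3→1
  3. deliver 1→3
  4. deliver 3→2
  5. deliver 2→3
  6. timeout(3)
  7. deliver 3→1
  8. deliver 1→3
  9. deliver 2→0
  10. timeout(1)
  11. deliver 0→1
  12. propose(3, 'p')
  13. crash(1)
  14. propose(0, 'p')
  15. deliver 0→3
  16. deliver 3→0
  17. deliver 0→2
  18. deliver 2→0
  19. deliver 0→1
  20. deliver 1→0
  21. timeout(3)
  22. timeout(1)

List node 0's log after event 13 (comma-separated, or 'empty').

empty

step 1 timeout(3): 3={cand,t=1,log=-}
step 2 deliver 3→1: 1={foll,t=1,log=-}
step 3 deliver 1→3: —
step 4 deliver 3→2: 2={foll,t=1,log=-}
step 5 deliver 2→3: 3={lead,t=1,log=-}
step 6 timeout(3): 3={cand,t=2,log=-}
step 7 deliver 3→1: 1={foll,t=2,log=-}
step 8 deliver 1→3: —
step 9 deliver 2→0: —
step 10 timeout(1): 1={cand,t=3,log=-}
step 11 deliver 0→1: —
step 12 propose(3,'p'): —
step 13 crash(1): 1={✗cand,t=3,log=-}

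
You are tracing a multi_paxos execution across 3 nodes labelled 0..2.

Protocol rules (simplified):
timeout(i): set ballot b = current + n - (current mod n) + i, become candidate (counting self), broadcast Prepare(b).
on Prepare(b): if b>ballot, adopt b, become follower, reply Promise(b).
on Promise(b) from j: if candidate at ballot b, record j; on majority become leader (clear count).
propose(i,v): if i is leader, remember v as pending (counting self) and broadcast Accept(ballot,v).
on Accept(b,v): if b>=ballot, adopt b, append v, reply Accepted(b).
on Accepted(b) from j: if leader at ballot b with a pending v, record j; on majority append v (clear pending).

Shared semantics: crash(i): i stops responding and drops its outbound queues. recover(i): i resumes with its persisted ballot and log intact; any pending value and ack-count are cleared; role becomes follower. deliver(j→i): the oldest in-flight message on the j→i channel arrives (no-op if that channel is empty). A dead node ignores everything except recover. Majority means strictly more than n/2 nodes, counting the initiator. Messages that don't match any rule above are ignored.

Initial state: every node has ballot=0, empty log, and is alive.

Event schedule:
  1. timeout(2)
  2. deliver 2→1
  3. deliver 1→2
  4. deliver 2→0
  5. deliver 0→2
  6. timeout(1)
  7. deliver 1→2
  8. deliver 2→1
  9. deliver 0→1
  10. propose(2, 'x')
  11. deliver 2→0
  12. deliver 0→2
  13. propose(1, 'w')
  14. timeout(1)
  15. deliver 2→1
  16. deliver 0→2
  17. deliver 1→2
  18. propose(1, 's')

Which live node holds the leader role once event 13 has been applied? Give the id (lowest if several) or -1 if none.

[1] timeout(2) → N2(cand b5 [-])
[2] deliver 2→1 → N1(foll b5 [-])
[3] deliver 1→2 → N2(lead b5 [-])
[4] deliver 2→0 → N0(foll b5 [-])
[5] deliver 0→2 → ∅
[6] timeout(1) → N1(cand b7 [-])
[7] deliver 1→2 → N2(foll b7 [-])
[8] deliver 2→1 → N1(lead b7 [-])
[9] deliver 0→1 → ∅
[10] propose(2,'x') → ∅
[11] deliver 2→0 → ∅
[12] deliver 0→2 → ∅
[13] propose(1,'w') → ∅

1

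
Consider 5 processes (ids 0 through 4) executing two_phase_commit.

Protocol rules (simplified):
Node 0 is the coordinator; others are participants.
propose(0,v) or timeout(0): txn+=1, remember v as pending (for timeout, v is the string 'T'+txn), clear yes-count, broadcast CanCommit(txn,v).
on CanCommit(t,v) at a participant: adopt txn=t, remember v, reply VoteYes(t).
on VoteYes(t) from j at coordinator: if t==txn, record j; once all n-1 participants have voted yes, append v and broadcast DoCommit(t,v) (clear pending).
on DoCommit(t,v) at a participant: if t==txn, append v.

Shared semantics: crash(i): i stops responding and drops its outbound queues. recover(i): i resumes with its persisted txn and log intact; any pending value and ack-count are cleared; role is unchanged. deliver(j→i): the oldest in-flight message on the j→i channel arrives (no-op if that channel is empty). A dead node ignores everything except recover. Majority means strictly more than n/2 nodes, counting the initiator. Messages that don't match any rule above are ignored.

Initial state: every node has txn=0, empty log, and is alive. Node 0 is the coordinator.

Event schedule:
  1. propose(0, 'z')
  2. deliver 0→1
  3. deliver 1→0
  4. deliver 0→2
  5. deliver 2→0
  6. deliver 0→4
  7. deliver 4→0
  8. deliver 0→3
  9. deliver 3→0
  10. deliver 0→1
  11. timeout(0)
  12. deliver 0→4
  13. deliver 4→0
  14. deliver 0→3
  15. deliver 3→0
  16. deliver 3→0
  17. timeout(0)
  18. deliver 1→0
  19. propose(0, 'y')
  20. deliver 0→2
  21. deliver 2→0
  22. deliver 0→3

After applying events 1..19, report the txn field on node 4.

step 1 propose(0,'z'): 0={coor,t=1,log=-}
step 2 deliver 0→1: 1={part,t=1,log=-}
step 3 deliver 1→0: —
step 4 deliver 0→2: 2={part,t=1,log=-}
step 5 deliver 2→0: —
step 6 deliver 0→4: 4={part,t=1,log=-}
step 7 deliver 4→0: —
step 8 deliver 0→3: 3={part,t=1,log=-}
step 9 deliver 3→0: 0={coor,t=1,log=z}
step 10 deliver 0→1: 1={part,t=1,log=z}
step 11 timeout(0): 0={coor,t=2,log=z}
step 12 deliver 0→4: 4={part,t=1,log=z}
step 13 deliver 4→0: —
step 14 deliver 0→3: 3={part,t=1,log=z}
step 15 deliver 3→0: —
step 16 deliver 3→0: —
step 17 timeout(0): 0={coor,t=3,log=z}
step 18 deliver 1→0: —
step 19 propose(0,'y'): 0={coor,t=4,log=z}

1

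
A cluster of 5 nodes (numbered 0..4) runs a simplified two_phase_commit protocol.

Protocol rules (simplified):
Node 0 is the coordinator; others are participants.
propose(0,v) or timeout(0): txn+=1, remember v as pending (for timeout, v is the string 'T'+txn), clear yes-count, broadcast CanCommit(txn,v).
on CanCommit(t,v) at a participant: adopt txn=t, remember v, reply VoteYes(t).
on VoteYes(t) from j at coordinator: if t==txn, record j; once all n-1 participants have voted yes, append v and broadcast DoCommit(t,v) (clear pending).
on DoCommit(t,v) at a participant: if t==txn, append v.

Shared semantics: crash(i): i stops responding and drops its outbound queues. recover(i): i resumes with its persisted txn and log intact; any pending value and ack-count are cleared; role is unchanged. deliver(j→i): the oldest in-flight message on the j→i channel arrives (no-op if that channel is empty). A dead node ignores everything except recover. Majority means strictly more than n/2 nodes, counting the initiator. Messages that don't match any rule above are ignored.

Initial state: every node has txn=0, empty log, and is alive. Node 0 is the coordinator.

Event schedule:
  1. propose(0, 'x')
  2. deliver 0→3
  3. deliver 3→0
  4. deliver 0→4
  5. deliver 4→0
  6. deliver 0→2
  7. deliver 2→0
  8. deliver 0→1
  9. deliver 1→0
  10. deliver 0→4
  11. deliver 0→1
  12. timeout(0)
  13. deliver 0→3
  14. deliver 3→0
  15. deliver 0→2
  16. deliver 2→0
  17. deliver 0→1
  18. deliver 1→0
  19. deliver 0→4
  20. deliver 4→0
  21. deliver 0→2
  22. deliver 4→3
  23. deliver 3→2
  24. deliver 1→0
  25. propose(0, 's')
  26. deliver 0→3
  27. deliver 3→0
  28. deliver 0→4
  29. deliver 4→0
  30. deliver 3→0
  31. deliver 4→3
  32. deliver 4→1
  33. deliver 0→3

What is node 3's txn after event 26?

2

1. propose(0,'x'):  <0:coor t1 ->
2. deliver 0→3:  <3:part t1 ->
3. deliver 3→0:  nop
4. deliver 0→4:  <4:part t1 ->
5. deliver 4→0:  nop
6. deliver 0→2:  <2:part t1 ->
7. deliver 2→0:  nop
8. deliver 0→1:  <1:part t1 ->
9. deliver 1→0:  <0:coor t1 x>
10. deliver 0→4:  <4:part t1 x>
11. deliver 0→1:  <1:part t1 x>
12. timeout(0):  <0:coor t2 x>
13. deliver 0→3:  <3:part t1 x>
14. deliver 3→0:  nop
15. deliver 0→2:  <2:part t1 x>
16. deliver 2→0:  nop
17. deliver 0→1:  <1:part t2 x>
18. deliver 1→0:  nop
19. deliver 0→4:  <4:part t2 x>
20. deliver 4→0:  nop
21. deliver 0→2:  <2:part t2 x>
22. deliver 4→3:  nop
23. deliver 3→2:  nop
24. deliver 1→0:  nop
25. propose(0,'s'):  <0:coor t3 x>
26. deliver 0→3:  <3:part t2 x>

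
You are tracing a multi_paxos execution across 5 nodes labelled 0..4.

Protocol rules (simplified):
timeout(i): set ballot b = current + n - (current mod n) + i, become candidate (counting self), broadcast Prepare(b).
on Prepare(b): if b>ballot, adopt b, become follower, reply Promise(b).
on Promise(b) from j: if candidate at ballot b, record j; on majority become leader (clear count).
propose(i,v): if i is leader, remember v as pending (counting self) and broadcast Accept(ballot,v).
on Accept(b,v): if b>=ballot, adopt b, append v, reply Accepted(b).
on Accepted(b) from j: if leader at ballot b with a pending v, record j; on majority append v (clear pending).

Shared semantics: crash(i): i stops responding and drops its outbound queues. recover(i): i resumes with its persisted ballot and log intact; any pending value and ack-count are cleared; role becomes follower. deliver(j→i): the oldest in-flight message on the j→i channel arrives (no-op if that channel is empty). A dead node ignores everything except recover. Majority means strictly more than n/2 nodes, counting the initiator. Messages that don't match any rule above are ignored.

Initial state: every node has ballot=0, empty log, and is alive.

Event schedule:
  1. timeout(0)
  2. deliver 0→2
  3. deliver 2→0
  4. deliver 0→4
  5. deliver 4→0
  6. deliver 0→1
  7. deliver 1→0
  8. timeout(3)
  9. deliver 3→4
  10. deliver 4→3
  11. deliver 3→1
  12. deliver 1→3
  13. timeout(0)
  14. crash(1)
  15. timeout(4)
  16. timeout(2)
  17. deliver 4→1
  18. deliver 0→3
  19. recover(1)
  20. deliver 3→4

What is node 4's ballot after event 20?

e1 timeout(0): 0[cand,b=5,-]
e2 deliver 0→2: 2[foll,b=5,-]
e3 deliver 2→0: ·
e4 deliver 0→4: 4[foll,b=5,-]
e5 deliver 4→0: 0[lead,b=5,-]
e6 deliver 0→1: 1[foll,b=5,-]
e7 deliver 1→0: ·
e8 timeout(3): 3[cand,b=8,-]
e9 deliver 3→4: 4[foll,b=8,-]
e10 deliver 4→3: ·
e11 deliver 3→1: 1[foll,b=8,-]
e12 deliver 1→3: 3[lead,b=8,-]
e13 timeout(0): 0[cand,b=10,-]
e14 crash(1): 1[✗foll,b=8,-]
e15 timeout(4): 4[cand,b=14,-]
e16 timeout(2): 2[cand,b=12,-]
e17 deliver 4→1: ·
e18 deliver 0→3: ·
e19 recover(1): 1[foll,b=8,-]
e20 deliver 3→4: ·

14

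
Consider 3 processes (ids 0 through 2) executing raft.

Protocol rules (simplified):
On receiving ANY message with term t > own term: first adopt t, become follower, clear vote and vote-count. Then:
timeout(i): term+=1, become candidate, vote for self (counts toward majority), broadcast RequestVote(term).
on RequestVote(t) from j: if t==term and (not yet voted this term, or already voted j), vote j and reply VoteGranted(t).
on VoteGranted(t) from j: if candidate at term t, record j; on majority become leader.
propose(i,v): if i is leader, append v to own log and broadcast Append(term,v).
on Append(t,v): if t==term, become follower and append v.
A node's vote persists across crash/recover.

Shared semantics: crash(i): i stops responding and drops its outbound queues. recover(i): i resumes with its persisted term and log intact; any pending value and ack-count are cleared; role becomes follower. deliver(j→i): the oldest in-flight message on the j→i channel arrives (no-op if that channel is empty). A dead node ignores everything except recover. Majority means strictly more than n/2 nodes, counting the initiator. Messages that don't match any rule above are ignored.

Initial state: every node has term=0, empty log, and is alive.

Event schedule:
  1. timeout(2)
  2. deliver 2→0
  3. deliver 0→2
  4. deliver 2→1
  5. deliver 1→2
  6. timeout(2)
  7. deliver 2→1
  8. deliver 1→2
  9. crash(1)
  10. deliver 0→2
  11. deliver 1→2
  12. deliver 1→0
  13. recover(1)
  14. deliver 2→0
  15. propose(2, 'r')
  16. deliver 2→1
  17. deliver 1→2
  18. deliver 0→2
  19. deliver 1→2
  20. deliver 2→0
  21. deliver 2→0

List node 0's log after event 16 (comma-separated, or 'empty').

1. timeout(2):  <2:cand t1 ->
2. deliver 2→0:  <0:foll t1 ->
3. deliver 0→2:  <2:lead t1 ->
4. deliver 2→1:  <1:foll t1 ->
5. deliver 1→2:  nop
6. timeout(2):  <2:cand t2 ->
7. deliver 2→1:  <1:foll t2 ->
8. deliver 1→2:  <2:lead t2 ->
9. crash(1):  <1:✗foll t2 ->
10. deliver 0→2:  nop
11. deliver 1→2:  nop
12. deliver 1→0:  nop
13. recover(1):  <1:foll t2 ->
14. deliver 2→0:  <0:foll t2 ->
15. propose(2,'r'):  <2:lead t2 r>
16. deliver 2→1:  <1:foll t2 r>

empty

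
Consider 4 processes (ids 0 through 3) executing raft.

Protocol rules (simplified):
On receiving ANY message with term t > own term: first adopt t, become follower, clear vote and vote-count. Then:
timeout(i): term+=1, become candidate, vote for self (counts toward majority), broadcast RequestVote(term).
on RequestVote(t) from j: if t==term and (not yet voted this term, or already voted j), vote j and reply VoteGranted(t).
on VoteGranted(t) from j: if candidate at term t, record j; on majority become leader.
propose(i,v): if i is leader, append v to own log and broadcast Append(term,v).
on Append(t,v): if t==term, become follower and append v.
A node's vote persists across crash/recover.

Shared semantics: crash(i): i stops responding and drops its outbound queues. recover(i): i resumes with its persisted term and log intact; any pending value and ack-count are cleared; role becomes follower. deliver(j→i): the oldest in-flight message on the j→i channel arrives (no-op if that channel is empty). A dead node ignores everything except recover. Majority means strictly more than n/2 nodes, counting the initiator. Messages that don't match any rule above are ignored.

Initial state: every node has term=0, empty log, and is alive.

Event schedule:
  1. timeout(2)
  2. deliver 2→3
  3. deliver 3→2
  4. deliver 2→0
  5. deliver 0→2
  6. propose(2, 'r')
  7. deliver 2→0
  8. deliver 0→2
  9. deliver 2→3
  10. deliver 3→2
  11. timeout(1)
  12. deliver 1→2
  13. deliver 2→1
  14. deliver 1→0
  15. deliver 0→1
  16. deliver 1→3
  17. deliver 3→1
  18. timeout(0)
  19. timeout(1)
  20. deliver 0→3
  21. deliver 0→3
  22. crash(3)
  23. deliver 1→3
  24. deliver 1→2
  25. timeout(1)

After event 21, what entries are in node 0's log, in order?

[1] timeout(2) → N2(cand t1 [-])
[2] deliver 2→3 → N3(foll t1 [-])
[3] deliver 3→2 → ∅
[4] deliver 2→0 → N0(foll t1 [-])
[5] deliver 0→2 → N2(lead t1 [-])
[6] propose(2,'r') → N2(lead t1 [r])
[7] deliver 2→0 → N0(foll t1 [r])
[8] deliver 0→2 → ∅
[9] deliver 2→3 → N3(foll t1 [r])
[10] deliver 3→2 → ∅
[11] timeout(1) → N1(cand t1 [-])
[12] deliver 1→2 → ∅
[13] deliver 2→1 → ∅
[14] deliver 1→0 → ∅
[15] deliver 0→1 → ∅
[16] deliver 1→3 → ∅
[17] deliver 3→1 → ∅
[18] timeout(0) → N0(cand t2 [r])
[19] timeout(1) → N1(cand t2 [-])
[20] deliver 0→3 → N3(foll t2 [r])
[21] deliver 0→3 → ∅

r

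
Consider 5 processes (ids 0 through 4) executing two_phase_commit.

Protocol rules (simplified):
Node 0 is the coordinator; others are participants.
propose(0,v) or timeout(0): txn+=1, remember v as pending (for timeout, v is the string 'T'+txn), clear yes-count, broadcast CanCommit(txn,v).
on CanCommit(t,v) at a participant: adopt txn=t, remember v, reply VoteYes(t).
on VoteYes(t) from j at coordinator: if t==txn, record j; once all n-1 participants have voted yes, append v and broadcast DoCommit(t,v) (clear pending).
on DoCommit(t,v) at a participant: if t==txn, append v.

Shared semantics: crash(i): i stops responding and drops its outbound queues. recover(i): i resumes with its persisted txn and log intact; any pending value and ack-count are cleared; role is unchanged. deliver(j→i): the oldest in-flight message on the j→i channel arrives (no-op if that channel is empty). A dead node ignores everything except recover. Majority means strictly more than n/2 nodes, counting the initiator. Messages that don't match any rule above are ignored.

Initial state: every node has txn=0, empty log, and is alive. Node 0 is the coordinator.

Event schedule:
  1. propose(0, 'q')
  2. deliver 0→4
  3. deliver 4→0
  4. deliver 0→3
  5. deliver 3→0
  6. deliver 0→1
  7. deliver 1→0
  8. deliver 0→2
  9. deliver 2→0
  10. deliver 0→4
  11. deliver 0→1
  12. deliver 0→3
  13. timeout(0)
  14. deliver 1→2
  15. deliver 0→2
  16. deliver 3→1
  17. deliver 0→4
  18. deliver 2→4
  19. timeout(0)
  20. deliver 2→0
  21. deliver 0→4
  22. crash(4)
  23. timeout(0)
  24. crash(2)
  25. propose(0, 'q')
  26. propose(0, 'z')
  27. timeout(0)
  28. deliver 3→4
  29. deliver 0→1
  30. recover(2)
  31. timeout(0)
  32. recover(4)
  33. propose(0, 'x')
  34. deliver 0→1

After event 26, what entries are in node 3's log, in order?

e1 propose(0,'q'): 0[coor,t=1,-]
e2 deliver 0→4: 4[part,t=1,-]
e3 deliver 4→0: ·
e4 deliver 0→3: 3[part,t=1,-]
e5 deliver 3→0: ·
e6 deliver 0→1: 1[part,t=1,-]
e7 deliver 1→0: ·
e8 deliver 0→2: 2[part,t=1,-]
e9 deliver 2→0: 0[coor,t=1,q]
e10 deliver 0→4: 4[part,t=1,q]
e11 deliver 0→1: 1[part,t=1,q]
e12 deliver 0→3: 3[part,t=1,q]
e13 timeout(0): 0[coor,t=2,q]
e14 deliver 1→2: ·
e15 deliver 0→2: 2[part,t=1,q]
e16 deliver 3→1: ·
e17 deliver 0→4: 4[part,t=2,q]
e18 deliver 2→4: ·
e19 timeout(0): 0[coor,t=3,q]
e20 deliver 2→0: ·
e21 deliver 0→4: 4[part,t=3,q]
e22 crash(4): 4[✗part,t=3,q]
e23 timeout(0): 0[coor,t=4,q]
e24 crash(2): 2[✗part,t=1,q]
e25 propose(0,'q'): 0[coor,t=5,q]
e26 propose(0,'z'): 0[coor,t=6,q]

q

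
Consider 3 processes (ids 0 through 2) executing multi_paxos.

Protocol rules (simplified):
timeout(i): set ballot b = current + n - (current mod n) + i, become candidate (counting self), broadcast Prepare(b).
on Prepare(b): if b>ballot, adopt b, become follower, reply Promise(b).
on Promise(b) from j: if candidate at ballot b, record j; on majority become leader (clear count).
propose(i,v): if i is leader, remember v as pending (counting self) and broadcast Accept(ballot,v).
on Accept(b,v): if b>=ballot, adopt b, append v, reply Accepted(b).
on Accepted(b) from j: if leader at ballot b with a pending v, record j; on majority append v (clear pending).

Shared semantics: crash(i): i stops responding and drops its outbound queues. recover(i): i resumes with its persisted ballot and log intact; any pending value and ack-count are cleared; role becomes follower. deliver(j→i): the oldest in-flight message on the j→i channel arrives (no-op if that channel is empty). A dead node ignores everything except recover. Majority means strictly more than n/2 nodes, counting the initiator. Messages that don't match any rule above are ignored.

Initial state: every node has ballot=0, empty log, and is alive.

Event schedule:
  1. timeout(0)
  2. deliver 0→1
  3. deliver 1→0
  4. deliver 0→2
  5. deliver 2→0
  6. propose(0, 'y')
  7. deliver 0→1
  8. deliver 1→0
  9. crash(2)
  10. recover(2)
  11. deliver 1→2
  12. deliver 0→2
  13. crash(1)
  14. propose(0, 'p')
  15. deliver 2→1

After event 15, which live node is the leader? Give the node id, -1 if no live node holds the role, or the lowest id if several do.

[1] timeout(0) → N0(cand b3 [-])
[2] deliver 0→1 → N1(foll b3 [-])
[3] deliver 1→0 → N0(lead b3 [-])
[4] deliver 0→2 → N2(foll b3 [-])
[5] deliver 2→0 → ∅
[6] propose(0,'y') → ∅
[7] deliver 0→1 → N1(foll b3 [y])
[8] deliver 1→0 → N0(lead b3 [y])
[9] crash(2) → N2(✗foll b3 [-])
[10] recover(2) → N2(foll b3 [-])
[11] deliver 1→2 → ∅
[12] deliver 0→2 → N2(foll b3 [y])
[13] crash(1) → N1(✗foll b3 [y])
[14] propose(0,'p') → ∅
[15] deliver 2→1 → ∅

0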